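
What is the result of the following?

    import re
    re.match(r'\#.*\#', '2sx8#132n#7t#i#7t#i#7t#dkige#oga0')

`re.match` won't scan ahead — the pattern has to work from the very first character.
Here the string doesn't start with a match, so the call returns None.

None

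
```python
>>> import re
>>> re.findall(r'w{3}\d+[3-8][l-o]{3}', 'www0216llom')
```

['www0216llo']

`findall` yields the raw match text (1 of them) because the pattern has no groups.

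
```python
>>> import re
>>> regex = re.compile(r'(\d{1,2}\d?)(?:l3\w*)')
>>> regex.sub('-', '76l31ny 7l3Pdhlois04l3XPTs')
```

Pattern: 1 to 2 of a digit, then optionally a digit (captured); then the literal 'l3', then zero or more of a word character (non-capturing group).
Matches: at [0:7] → '76l31ny'; at [8:26] → '7l3Pdhlois04l3XPTs'.
Every occurrence is swapped for '-'.

'- -'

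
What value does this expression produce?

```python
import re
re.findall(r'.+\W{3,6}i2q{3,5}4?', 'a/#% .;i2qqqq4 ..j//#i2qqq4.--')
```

['a/#% .;i2qqqq4 ..j//#i2qqq4']

This matches one or more of any character, then 3 to 6 of a non-word character; then the literal 'i2', then 3 to 5 of a literal 'q', then optionally the literal '4'.
Walking the string: at [0:27] → 'a/#% .;i2qqqq4 ..j//#i2qqq4'.
Since nothing is captured, `findall` lists the 1 matched substring directly.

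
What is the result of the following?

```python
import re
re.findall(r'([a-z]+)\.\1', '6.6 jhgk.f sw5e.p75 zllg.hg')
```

One capturing group, so `findall` returns just the captured substring from each match — 0 in all.
Nothing in the string satisfies the pattern, so the list is empty.

[]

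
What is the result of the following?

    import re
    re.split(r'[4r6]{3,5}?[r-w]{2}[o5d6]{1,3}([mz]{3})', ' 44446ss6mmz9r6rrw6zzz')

Pattern: 3 to 5 of one of [4r6] (lazy), then exactly 2 of a character in [r-w], then 1 to 3 of one of [o5d6]; then exactly 3 of one of [mz] (captured).
Matches to split on: at [1:12] → '44446ss6mmz'; at [13:22] → 'r6rrw6zzz'.
`re.split` interleaves the captured-group text with the surrounding fragments.

[' ', 'mmz', '9', 'zzz', '']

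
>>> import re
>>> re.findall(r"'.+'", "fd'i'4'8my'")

Since nothing is captured, `findall` lists the 1 matched substring directly.

["'i'4'8my'"]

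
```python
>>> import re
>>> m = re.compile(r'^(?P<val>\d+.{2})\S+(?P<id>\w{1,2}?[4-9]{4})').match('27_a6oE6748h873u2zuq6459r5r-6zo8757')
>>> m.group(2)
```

The match spans [0:35] → '27_a6oE6748h873u2zuq6459r5r-6zo8757'.
Captured: group 1 = '27_a', group 2 = 'o8757'.

'o8757'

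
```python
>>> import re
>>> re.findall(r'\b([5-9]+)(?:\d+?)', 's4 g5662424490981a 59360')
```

['59']

`findall` collects group 1 from the one match (1 total).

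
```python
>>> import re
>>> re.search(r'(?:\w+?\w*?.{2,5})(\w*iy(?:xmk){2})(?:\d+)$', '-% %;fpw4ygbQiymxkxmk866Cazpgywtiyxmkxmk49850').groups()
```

This matches one or more of a word character (lazy), then zero or more of a word character (lazy), then 2 to 5 of any character (non-capturing group); then zero or more of a word character, then the literal 'iy', then the literal 'xmk' repeated 2 times (captured); then one or more of a digit (non-capturing group); then anchored at the end.
`re.search` tries every starting position until one works.
The match spans [5:45] → 'fpw4ygbQiymxkxmk866Cazpgywtiyxmkxmk49850'.
Captured: group 1 = 'bQiymxkxmk866Cazpgywtiyxmkxmk'.

('bQiymxkxmk866Cazpgywtiyxmkxmk',)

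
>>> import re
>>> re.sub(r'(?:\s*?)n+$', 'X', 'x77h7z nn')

'x77h7zX'

Pattern: zero or more of whitespace (lazy) (non-capturing group); then one or more of a literal 'n'; then anchored at the end.
Matches: at [6:9] → ' nn'.
Every occurrence is swapped for 'X'.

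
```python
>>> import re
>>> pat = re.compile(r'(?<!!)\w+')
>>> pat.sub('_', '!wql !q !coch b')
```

`(?!…)`/`(?<!…)` only lets a position through if the neighbouring text does NOT match; no characters are consumed.
Matches: at [2:4] → 'ql'; at [10:13] → 'och'; at [14:15] → 'b'.
`sub` substitutes '_' at each match site.

'!w_ !q !c_ _'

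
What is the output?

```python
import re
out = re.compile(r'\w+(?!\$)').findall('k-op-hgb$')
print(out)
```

['k', 'op', 'hg']

The negative lookahead/lookbehind blocks any match where the forbidden context is present.
Walking the string: at [0:1] → 'k'; at [2:4] → 'op'; at [5:7] → 'hg'.
No capturing groups, so `findall` returns the 3 full match strings.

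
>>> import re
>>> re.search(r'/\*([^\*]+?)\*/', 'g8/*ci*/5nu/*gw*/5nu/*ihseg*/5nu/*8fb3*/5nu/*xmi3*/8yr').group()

'/*ci*/'

Unlike `match`, `search` isn't anchored — it looks for the pattern anywhere in the string.
The match spans [2:8] → '/*ci*/'.
Captured: group 1 = 'ci'.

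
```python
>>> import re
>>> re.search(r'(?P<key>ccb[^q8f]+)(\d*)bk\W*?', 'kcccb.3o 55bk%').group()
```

'ccb.3o 55bk'

Pattern: the literal 'ccb', then one or more of any character except [q8f] (captured as 'key'); then zero or more of a digit (captured); then the literal 'bk', then zero or more of a non-word character (lazy).
The `?` after the quantifier makes it lazy — it takes as little as possible before letting the rest of the pattern try.
Unlike `match`, `search` isn't anchored — it looks for the pattern anywhere in the string.
The match spans [2:13] → 'ccb.3o 55bk'.
Captured: group 1 = 'ccb.3o 55', group 2 = ''.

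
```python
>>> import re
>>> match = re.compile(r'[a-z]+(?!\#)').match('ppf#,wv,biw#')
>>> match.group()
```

'pp'

A negative assertion filters positions out without eating any characters.
`re.match` won't scan ahead — the pattern has to work from the very first character.
The match spans [0:2] → 'pp'.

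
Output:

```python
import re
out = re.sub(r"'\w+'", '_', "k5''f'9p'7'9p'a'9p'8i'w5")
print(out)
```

k5'_9p_9p_9p_w5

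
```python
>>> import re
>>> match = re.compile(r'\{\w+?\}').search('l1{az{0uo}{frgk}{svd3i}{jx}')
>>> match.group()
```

'{0uo}'

The match spans [5:10] → '{0uo}'.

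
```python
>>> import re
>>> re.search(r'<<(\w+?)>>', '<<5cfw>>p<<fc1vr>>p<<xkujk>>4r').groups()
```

('5cfw',)

`search` walks the string left to right and returns the first match it finds.
The match spans [0:8] → '<<5cfw>>'.
Captured: group 1 = '5cfw'.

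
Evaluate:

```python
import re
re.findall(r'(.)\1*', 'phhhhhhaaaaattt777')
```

['p', 'h', 'a', 't', '7']

After group 1 captures some text, `\1` only succeeds where that same text appears again.
Walking the string: at [0:1] match 'p', group 1 = 'p'; at [1:7] match 'hhhhhh', group 1 = 'h'; at [7:12] match 'aaaaa', group 1 = 'a'; at [12:15] match 'ttt', group 1 = 't'; at [15:18] match '777', group 1 = '7'.
One capturing group, so `findall` returns just the captured substring from each match — 5 in all.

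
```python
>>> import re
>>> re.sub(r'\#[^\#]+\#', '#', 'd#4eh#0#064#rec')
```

'd#0#rec'

Each match is replaced by '#'.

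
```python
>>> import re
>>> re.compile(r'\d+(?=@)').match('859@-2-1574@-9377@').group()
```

'859'

Because the assertion is zero-width, the text it checks is not consumed and won't appear in the result.
`match` is anchored at position 0; if the pattern doesn't fit there, it returns None.
The match spans [0:3] → '859'.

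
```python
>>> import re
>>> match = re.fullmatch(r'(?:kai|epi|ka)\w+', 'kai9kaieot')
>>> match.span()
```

`re.fullmatch` requires the pattern to consume the entire string.
The match spans [0:10] → 'kai9kaieot'.

(0, 10)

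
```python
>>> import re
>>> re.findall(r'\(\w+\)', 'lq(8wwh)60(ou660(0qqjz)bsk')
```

`findall` yields the raw match text (2 of them) because the pattern has no groups.

['(8wwh)', '(0qqjz)']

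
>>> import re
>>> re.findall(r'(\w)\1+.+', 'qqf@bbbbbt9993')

['q']

`\1` has to match the exact text group 1 already captured.
Scanning left to right: at [0:14] match 'qqf@bbbbbt9993', group 1 = 'q'.
`findall` collects group 1 from the one match (1 total).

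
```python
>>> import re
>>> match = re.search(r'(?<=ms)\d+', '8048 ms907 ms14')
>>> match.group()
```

Because the assertion is zero-width, the text it checks is not consumed and won't appear in the result.
`search` walks the string left to right and returns the first match it finds.
The match spans [7:10] → '907'.

'907'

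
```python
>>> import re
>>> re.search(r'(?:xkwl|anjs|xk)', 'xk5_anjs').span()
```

(0, 2)

The match spans [0:2] → 'xk'.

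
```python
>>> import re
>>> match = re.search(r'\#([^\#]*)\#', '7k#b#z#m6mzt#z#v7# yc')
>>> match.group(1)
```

'b'

`re.search` scans for the first position where the pattern succeeds.
The match spans [2:5] → '#b#'.
Captured: group 1 = 'b'.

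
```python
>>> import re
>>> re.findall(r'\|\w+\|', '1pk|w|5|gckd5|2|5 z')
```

`findall` yields the raw match text (2 of them) because the pattern has no groups.

['|w|', '|gckd5|']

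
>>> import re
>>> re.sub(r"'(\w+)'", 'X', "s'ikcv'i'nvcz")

"sXi'nvcz"

Every occurrence is swapped for 'X'.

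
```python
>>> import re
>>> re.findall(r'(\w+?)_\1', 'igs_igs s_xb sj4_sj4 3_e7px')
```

['igs', 'sj4']

`\1` is not a pattern — it's the concrete string captured by group 1, re-applied verbatim.
`findall` collects group 1 from each match (2 total).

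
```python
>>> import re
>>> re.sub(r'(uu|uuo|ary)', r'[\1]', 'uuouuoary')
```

'[uu]o[uu]o[ary]'

Alternation isn't longest-match — the leftmost alternative that fits at this position is chosen.
The replacement refers to a captured group, so each match is rewritten using its own captured text.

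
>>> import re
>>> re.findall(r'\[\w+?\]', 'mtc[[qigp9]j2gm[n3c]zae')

['[qigp9]', '[n3c]']

With no groups in the pattern, `findall` gives back each whole match — 2 here.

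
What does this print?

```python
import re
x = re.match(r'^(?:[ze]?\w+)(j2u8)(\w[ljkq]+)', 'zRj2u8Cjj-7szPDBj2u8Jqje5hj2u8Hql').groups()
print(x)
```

The pattern matches anchored at the start of the string; then optionally one of [ze], then one or more of a word character (non-capturing group); then the literal 'j2', then the literal 'u8' (captured); then a word character, then one or more of one of [ljkq] (captured).
`re.match` won't scan ahead — the pattern has to work from the very first character.
The match spans [0:9] → 'zRj2u8Cjj'.
Captured: group 1 = 'j2u8', group 2 = 'Cjj'.

('j2u8', 'Cjj')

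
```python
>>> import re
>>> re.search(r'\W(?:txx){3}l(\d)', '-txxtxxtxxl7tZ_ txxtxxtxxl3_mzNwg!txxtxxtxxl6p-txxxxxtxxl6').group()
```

Pattern: a non-word character, then the literal 'txx' repeated 3 times, then the literal 'l'; then a digit (captured).
`re.search` scans for the first position where the pattern succeeds.
The match spans [0:12] → '-txxtxxtxxl7'.
Captured: group 1 = '7'.

'-txxtxxtxxl7'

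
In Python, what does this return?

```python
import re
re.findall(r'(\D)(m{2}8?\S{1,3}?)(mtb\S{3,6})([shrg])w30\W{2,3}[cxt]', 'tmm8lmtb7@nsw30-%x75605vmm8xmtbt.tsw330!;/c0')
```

[('t', 'mm8l', 'mtb7@n', 's')]

Pattern: a non-digit (captured); then exactly 2 of a literal 'm', then optionally a literal '8', then 1 to 3 of a non-whitespace character (lazy) (captured); then the literal 'mtb', then 3 to 6 of a non-whitespace character (captured); then one of [shrg] (captured); then the literal 'w30', then 2 to 3 of a non-word character, then one of [cxt].
Scanning left to right: at [0:18] match 'tmm8lmtb7@nsw30-%x', groups = ('t', 'mm8l', 'mtb7@n', 's').
With 4 capturing groups, `findall` returns a 4-tuple per match.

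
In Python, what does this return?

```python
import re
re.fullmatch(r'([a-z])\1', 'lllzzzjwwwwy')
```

None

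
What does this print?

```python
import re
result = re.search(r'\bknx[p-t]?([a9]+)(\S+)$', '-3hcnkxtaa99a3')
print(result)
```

This matches a word boundary (`\b`, zero-width); then the literal 'knx', then optionally a character in [p-t]; then one or more of one of [a9] (captured); then one or more of a non-whitespace character (captured); then anchored at the end.
`re.search` tries every starting position until one works.
Here no position works, so the call returns None.

None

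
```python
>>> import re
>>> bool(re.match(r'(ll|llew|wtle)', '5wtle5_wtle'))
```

`re.match` only tries the pattern at the start of the string.
Here position 0 doesn't satisfy it, so the call returns None, and `bool(None)` is False.

False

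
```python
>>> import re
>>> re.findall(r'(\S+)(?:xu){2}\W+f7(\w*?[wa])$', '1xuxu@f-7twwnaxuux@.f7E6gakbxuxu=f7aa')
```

This matches one or more of a non-whitespace character (captured); then the literal 'xu' repeated 2 times, then one or more of a non-word character, then the literal 'f7'; then zero or more of a word character (lazy), then one of [wa] (captured); then anchored at the end.
Walking the string: at [0:37] match '1xuxu@f-7twwnaxuux@.f7E6gakbxuxu=f7aa', groups = ('1xuxu@f-7twwnaxuux@.f7E6gakb', 'aa').
2 groups means the one result is a tuple of 2 captured strings — 1 here.

[('1xuxu@f-7twwnaxuux@.f7E6gakb', 'aa')]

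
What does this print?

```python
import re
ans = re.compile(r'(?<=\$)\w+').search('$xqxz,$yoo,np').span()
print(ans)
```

Because the assertion is zero-width, the text it checks is not consumed and won't appear in the result.
The match spans [1:5] → 'xqxz'.

(1, 5)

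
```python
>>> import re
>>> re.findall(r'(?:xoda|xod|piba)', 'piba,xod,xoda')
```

Alternation tries branches left to right and keeps the first one that lets the overall match succeed at that position.
Matches: at [0:4] → 'piba'; at [5:8] → 'xod'; at [9:13] → 'xoda'.
`findall` yields the raw match text (3 of them) because the pattern has no groups.

['piba', 'xod', 'xoda']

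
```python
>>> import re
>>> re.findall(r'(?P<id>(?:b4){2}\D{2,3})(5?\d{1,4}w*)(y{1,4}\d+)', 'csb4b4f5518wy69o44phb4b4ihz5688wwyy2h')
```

[('b4b4ihz', '5688ww', 'yy2')]

The pattern matches the literal 'b4' repeated 2 times, then 2 to 3 of a non-digit (captured as 'id'); then optionally a literal '5', then 1 to 4 of a digit, then zero or more of the literal 'w' (captured); then 1 to 4 of a literal 'y', then one or more of a digit (captured).
Scanning left to right: at [20:36] match 'b4b4ihz5688wwyy2', groups = ('b4b4ihz', '5688ww', 'yy2').
`findall` packs the 3 group values into a tuple for every match.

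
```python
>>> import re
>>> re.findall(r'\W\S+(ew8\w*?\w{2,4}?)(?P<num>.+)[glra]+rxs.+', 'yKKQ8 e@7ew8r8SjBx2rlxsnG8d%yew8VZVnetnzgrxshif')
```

[('ew8VZ', 'Vnetnz')]

Pattern: a non-word character, then one or more of a non-whitespace character; then the literal 'ew8', then zero or more of a word character (lazy), then 2 to 4 of a word character (lazy) (captured); then one or more of any character (captured as 'num'); then one or more of one of [glra], then the literal 'rxs', then one or more of any character.
Scanning left to right: at [5:47] match ' e@7ew8r8SjBx2rlxsnG8d%yew8VZVnetnzgrxshif', groups = ('ew8VZ', 'Vnetnz').
`findall` packs the 2 group values into a tuple for every match.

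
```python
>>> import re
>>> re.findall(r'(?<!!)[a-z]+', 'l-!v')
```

`(?!…)`/`(?<!…)` only lets a position through if the neighbouring text does NOT match; no characters are consumed.
Scanning left to right: at [0:1] → 'l'.
With no groups in the pattern, `findall` gives back each whole match — 1 here.

['l']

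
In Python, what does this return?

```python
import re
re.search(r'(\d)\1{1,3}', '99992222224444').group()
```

'9999'

A backreference is literal: `\1` must see the identical characters the first group matched.
The match spans [0:4] → '9999'.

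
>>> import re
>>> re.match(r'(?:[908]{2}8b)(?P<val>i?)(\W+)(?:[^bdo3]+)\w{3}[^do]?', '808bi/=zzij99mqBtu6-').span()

(0, 20)

`re.match` only tries the pattern at the start of the string.
The match spans [0:20] → '808bi/=zzij99mqBtu6-'.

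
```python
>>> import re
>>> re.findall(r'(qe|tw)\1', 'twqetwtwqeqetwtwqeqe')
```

The backreference `\1` re-matches whatever the first group consumed, character for character.
Walking the string: at [4:8] match 'twtw', group 1 = 'tw'; at [8:12] match 'qeqe', group 1 = 'qe'; at [12:16] match 'twtw', group 1 = 'tw'; at [16:20] match 'qeqe', group 1 = 'qe'.
`findall` collects group 1 from each match (4 total).

['tw', 'qe', 'tw', 'qe']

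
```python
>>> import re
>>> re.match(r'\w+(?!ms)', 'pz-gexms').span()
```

With `match`, the pattern is implicitly anchored at the beginning.
The match spans [0:2] → 'pz'.

(0, 2)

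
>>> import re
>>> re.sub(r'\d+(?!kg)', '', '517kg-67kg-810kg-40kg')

'7kg-7kg-0kg-0kg'

The negative lookahead/lookbehind blocks any match where the forbidden context is present.
Matches: at [0:2] → '51'; at [6:7] → '6'; at [11:13] → '81'; at [17:18] → '4'.
Each match is replaced by ''.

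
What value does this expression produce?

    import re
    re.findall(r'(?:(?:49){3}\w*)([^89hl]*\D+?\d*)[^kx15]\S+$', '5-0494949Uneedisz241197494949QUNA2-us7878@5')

['-us7878']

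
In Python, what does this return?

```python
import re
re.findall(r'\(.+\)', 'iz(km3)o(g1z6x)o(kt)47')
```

Scanning left to right: at [2:20] → '(km3)o(g1z6x)o(kt)'.
Since nothing is captured, `findall` lists the 1 matched substring directly.

['(km3)o(g1z6x)o(kt)']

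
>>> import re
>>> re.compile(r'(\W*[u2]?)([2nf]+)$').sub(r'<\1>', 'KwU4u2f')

'KwU4<u>'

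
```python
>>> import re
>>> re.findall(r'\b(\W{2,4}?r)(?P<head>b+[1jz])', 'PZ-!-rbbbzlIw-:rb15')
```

[('-!-r', 'bbbz'), ('-:r', 'b1')]

Pattern: a word boundary (`\b`, zero-width); then 2 to 4 of a non-word character (lazy), then a literal 'r' (captured); then one or more of the literal 'b', then one of [1jz] (captured as 'head').
Scanning left to right: at [2:10] match '-!-rbbbz', groups = ('-!-r', 'bbbz'); at [13:18] match '-:rb1', groups = ('-:r', 'b1').
With 2 capturing groups, `findall` returns a 2-tuple per match.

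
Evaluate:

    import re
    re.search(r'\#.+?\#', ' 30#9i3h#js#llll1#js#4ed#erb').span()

A `+?`/`*?`/`{m,n}?` starts at its minimum and grows only as far as needed for what follows to match.
The match spans [3:9] → '#9i3h#'.

(3, 9)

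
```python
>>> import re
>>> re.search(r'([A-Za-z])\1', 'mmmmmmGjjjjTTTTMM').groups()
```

A backreference is literal: `\1` must see the identical characters the first group matched.
`re.search` tries every starting position until one works.
The match spans [0:2] → 'mm'.
Captured: group 1 = 'm'.

('m',)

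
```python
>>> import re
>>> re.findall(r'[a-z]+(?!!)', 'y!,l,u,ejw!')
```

The negative lookahead/lookbehind blocks any match where the forbidden context is present.
Since nothing is captured, `findall` lists the 3 matched substrings directly.

['l', 'u', 'ej']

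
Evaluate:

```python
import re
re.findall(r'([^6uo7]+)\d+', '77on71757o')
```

['n']

This matches one or more of any character except [6uo7] (captured); then one or more of a digit.
Matches: at [3:9] match 'n71757', group 1 = 'n'.
`findall` collects group 1 from the one match (1 total).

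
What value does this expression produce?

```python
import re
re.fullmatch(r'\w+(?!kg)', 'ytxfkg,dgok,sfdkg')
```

`fullmatch` succeeds only if the pattern covers the string from start to end.
Here there's no way to consume every character, so the call returns None.

None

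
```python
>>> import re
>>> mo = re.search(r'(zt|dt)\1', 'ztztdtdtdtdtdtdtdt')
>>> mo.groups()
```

('zt',)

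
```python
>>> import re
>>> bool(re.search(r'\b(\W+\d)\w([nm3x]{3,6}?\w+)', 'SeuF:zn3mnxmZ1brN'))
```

False

The pattern matches a word boundary (`\b`, zero-width); then one or more of a non-word character, then a digit (captured); then a word character; then 3 to 6 of one of [nm3x] (lazy), then one or more of a word character (captured).
Here nothing in the string fits, so the call returns None, and `bool(None)` is False.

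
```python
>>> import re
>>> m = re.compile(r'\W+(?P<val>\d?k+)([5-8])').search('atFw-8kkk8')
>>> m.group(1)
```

'8kkk'

The match spans [4:10] → '-8kkk8'.
Captured: group 1 = '8kkk', group 2 = '8'.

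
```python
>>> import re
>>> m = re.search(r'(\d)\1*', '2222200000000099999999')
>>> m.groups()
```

('2',)

The match spans [0:5] → '22222'.
Captured: group 1 = '2'.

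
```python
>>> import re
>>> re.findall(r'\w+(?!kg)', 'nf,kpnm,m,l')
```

['nf', 'kpnm', 'm', 'l']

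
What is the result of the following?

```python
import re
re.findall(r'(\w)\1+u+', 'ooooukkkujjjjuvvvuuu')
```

`\1` has to match the exact text group 1 already captured.
Walking the string: at [0:5] match 'oooou', group 1 = 'o'; at [5:9] match 'kkku', group 1 = 'k'; at [9:14] match 'jjjju', group 1 = 'j'; at [14:20] match 'vvvuuu', group 1 = 'v'.
With a single group, `findall` returns only what that group captured — 4 items.

['o', 'k', 'j', 'v']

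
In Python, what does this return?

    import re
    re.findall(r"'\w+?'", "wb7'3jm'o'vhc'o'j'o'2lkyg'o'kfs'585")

Walking the string: at [3:8] → "'3jm'"; at [9:14] → "'vhc'"; at [15:18] → "'j'"; at [19:26] → "'2lkyg'"; at [27:32] → "'kfs'".
Since nothing is captured, `findall` lists the 5 matched substrings directly.

["'3jm'", "'vhc'", "'j'", "'2lkyg'", "'kfs'"]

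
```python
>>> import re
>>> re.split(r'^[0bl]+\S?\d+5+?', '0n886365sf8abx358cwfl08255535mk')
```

['', 'sf8abx358cwfl08255535mk']

Pattern: anchored at the start of the string; then one or more of one of [0bl]; then optionally a non-whitespace character, then one or more of a digit, then one or more of a literal '5' (lazy).
`split` removes every match and returns the 2 fragments in between.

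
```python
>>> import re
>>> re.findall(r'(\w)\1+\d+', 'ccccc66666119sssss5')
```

['c', 's']

The backreference `\1` re-matches whatever the first group consumed, character for character.
Matches: at [0:13] match 'ccccc66666119', group 1 = 'c'; at [13:19] match 'sssss5', group 1 = 's'.
Because there's exactly one group, `findall` drops the full match and keeps group 1 from each hit.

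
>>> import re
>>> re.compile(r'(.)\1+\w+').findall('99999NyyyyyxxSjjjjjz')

A backreference is literal: `\1` must see the identical characters the first group matched.
One capturing group, so `findall` returns just the captured substring from the one match — 1 in all.

['9']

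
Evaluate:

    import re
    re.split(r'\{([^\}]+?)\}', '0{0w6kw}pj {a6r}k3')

['0', '0w6kw', 'pj ', 'a6r', 'k3']

Matches to split on: at [1:8] → '{0w6kw}'; at [11:16] → '{a6r}'.
Because the pattern has a capturing group, `split` also inserts each captured text between the pieces.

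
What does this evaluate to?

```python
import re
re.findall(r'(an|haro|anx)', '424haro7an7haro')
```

['haro', 'an', 'haro']

One capturing group, so `findall` returns just the captured substring from each match — 3 in all.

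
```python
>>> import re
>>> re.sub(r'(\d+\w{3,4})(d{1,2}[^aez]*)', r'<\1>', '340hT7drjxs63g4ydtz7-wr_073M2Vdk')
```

'<340hT7>z7-wr_<073M2V>'

The pattern matches one or more of a digit, then 3 to 4 of a word character (captured); then 1 to 2 of a literal 'd', then zero or more of any character except [aez] (captured).
The replacement refers to a captured group, so each match is rewritten using its own captured text.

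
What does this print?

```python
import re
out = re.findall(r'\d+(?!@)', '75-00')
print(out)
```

Because the assertion is negative and zero-width, positions next to the forbidden text are skipped.
Matches: at [0:2] → '75'; at [3:5] → '00'.
Since nothing is captured, `findall` lists the 2 matched substrings directly.

['75', '00']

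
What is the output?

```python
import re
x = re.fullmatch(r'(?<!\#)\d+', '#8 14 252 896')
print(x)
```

None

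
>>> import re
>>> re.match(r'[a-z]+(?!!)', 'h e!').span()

(0, 1)

Because the assertion is negative and zero-width, positions next to the forbidden text are skipped.
`re.match` won't scan ahead — the pattern has to work from the very first character.
The match spans [0:1] → 'h'.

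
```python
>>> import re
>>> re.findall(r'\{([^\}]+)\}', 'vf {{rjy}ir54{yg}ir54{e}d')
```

['{rjy', 'yg', 'e']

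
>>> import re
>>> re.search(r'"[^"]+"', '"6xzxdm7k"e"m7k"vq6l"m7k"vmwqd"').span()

The match spans [0:10] → '"6xzxdm7k"'.

(0, 10)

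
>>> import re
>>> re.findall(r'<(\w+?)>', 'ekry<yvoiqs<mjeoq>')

['mjeoq']

With a single group, `findall` returns only what that group captured — 1 item.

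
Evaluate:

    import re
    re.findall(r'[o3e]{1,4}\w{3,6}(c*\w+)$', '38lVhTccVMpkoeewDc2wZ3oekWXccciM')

['cVMpkoeewDc2wZ3oekWXccciM']

Pattern: 1 to 4 of one of [o3e], then 3 to 6 of a word character; then zero or more of the literal 'c', then one or more of a word character (captured); then anchored at the end.
Matches: at [0:32] match '38lVhTccVMpkoeewDc2wZ3oekWXccciM', group 1 = 'cVMpkoeewDc2wZ3oekWXccciM'.
One capturing group, so `findall` returns just the captured substring from the one match — 1 in all.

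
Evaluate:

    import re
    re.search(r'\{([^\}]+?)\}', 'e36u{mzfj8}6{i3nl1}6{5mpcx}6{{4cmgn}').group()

'{mzfj8}'

`re.search` tries every starting position until one works.
The match spans [4:11] → '{mzfj8}'.
Captured: group 1 = 'mzfj8'.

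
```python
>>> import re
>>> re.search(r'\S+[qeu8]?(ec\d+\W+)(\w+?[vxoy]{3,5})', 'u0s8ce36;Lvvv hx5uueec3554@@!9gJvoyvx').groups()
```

('ec3554@@!', '9gJvoyvx')

The match spans [14:37] → 'hx5uueec3554@@!9gJvoyvx'.
Captured: group 1 = 'ec3554@@!', group 2 = '9gJvoyvx'.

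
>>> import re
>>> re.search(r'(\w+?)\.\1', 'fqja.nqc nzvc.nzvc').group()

'nzvc.nzvc'

A backreference is literal: `\1` must see the identical characters the first group matched.
`search` walks the string left to right and returns the first match it finds.
The match spans [9:18] → 'nzvc.nzvc'.
Captured: group 1 = 'nzvc'.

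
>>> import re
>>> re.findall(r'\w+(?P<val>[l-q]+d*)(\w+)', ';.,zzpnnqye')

[('q', 'ye')]

Pattern: one or more of a word character; then one or more of a character in [l-q], then zero or more of a literal 'd' (captured as 'val'); then one or more of a word character (captured).
Walking the string: at [3:11] match 'zzpnnqye', groups = ('q', 'ye').
2 groups means the one result is a tuple of 2 captured strings — 1 here.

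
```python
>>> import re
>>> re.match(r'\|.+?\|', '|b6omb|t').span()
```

`re.match` only tries the pattern at the start of the string.
The match spans [0:7] → '|b6omb|'.

(0, 7)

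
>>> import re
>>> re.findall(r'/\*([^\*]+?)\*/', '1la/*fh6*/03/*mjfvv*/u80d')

One capturing group, so `findall` returns just the captured substring from each match — 2 in all.

['fh6', 'mjfvv']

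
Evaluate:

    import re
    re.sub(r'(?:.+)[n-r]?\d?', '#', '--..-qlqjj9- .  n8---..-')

The pattern matches one or more of any character (non-capturing group); then optionally a character in [n-r], then optionally a digit.
`sub` substitutes '#' at each match site.

'#'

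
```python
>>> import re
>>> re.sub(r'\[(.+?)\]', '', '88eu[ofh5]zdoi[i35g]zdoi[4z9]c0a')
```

'88euzdoizdoic0a'

The `?` after the quantifier makes it lazy — it takes as little as possible before letting the rest of the pattern try.
Matches: at [4:10] → '[ofh5]'; at [14:20] → '[i35g]'; at [24:29] → '[4z9]'.
Each match is replaced by ''.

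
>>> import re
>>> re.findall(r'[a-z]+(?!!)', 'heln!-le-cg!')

['hel', 'le', 'c']

`(?!…)`/`(?<!…)` only lets a position through if the neighbouring text does NOT match; no characters are consumed.
Matches: at [0:3] → 'hel'; at [6:8] → 'le'; at [9:10] → 'c'.
With no groups in the pattern, `findall` gives back each whole match — 3 here.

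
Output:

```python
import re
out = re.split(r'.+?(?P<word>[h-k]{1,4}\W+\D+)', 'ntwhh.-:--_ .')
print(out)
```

['', 'hh.-:--_ .', '']

The pattern matches one or more of any character (lazy); then 1 to 4 of a character in [h-k], then one or more of a non-word character, then one or more of a non-digit (captured as 'word').
With a capturing group present, the delimiter's captured portion is kept in the result list.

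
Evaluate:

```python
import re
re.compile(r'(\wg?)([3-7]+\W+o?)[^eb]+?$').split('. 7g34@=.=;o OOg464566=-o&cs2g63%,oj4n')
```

['. ', '7g', '34@=.=;o', '']

`re.split` interleaves the captured-group text with the surrounding fragments.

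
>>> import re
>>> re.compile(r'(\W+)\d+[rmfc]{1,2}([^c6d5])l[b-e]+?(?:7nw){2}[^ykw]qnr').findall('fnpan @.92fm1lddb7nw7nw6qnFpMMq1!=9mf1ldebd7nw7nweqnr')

Pattern: one or more of a non-word character (captured); then one or more of a digit, then 1 to 2 of one of [rmfc]; then any character except [c6d5] (captured); then the literal 'l', then one or more of a character in [b-e] (lazy), then the literal '7nw' repeated 2 times; then any character except [ykw], then the literal 'qnr'.
Scanning left to right: at [32:53] match '!=9mf1ldebd7nw7nweqnr', groups = ('!=', '1').
2 groups means the one result is a tuple of 2 captured strings — 1 here.

[('!=', '1')]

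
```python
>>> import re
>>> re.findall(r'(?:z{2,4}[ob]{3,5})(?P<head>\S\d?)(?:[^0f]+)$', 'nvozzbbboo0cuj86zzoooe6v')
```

['0']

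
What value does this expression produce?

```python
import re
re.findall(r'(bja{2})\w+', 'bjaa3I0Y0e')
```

With a single group, `findall` returns only what that group captured — 1 item.

['bjaa']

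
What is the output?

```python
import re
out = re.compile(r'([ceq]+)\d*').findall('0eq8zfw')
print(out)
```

The pattern matches one or more of one of [ceq] (captured); then zero or more of a digit.
`findall` collects group 1 from the one match (1 total).

['eq']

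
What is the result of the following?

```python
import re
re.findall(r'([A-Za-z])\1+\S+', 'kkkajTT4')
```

['k']

After group 1 captures some text, `\1` only succeeds where that same text appears again.
With a single group, `findall` returns only what that group captured — 1 item.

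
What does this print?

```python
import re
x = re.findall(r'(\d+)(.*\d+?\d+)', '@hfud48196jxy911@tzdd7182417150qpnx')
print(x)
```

The pattern matches one or more of a digit (captured); then zero or more of any character, then one or more of a digit (lazy), then one or more of a digit (captured).
Matches: at [5:31] match '48196jxy911@tzdd7182417150', groups = ('48196', 'jxy911@tzdd7182417150').
With 2 capturing groups, `findall` returns a 2-tuple per match.

[('48196', 'jxy911@tzdd7182417150')]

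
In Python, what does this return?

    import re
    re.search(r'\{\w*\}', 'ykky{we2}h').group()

`search` walks the string left to right and returns the first match it finds.
The match spans [4:9] → '{we2}'.

'{we2}'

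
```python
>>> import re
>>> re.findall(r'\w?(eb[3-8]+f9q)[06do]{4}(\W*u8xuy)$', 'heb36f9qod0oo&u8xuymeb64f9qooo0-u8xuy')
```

This matches optionally a word character; then the literal 'eb', then one or more of a character in [3-8], then the literal 'f9q' (captured); then exactly 4 of one of [06do]; then zero or more of a non-word character, then the literal 'u8x', then the literal 'uy' (captured); then anchored at the end.
Scanning left to right: at [19:37] match 'meb64f9qooo0-u8xuy', groups = ('eb64f9q', '-u8xuy').
Multiple groups make `findall` return tuples — one 2-tuple for the one match.

[('eb64f9q', '-u8xuy')]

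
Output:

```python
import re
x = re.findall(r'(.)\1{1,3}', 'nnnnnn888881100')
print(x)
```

['n', 'n', '8', '1', '0']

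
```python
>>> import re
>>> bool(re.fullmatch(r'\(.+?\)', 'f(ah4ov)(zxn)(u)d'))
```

`fullmatch` succeeds only if the pattern covers the string from start to end.
Here there's no way to consume every character, so the call returns None, and `bool(None)` is False.

False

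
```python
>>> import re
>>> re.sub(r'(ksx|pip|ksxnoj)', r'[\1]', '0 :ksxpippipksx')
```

'0 :[ksx][pip][pip][ksx]'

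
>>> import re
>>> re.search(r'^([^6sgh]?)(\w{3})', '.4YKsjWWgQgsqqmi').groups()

Pattern: anchored at the start of the string; then optionally any character except [6sgh] (captured); then exactly 3 of a word character (captured).
`search` walks the string left to right and returns the first match it finds.
The match spans [0:4] → '.4YK'.
Captured: group 1 = '.', group 2 = '4YK'.

('.', '4YK')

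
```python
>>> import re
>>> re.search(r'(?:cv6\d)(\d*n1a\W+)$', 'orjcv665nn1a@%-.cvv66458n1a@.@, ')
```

None

The pattern matches the literal 'cv6', then a digit (non-capturing group); then zero or more of a digit, then the literal 'n1a', then one or more of a non-word character (captured); then anchored at the end.
`re.search` tries every starting position until one works.
Here the pattern never matches, so the call returns None.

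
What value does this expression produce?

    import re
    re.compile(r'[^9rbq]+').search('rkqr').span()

This matches one or more of any character except [9rbq].
Unlike `match`, `search` isn't anchored — it looks for the pattern anywhere in the string.
The match spans [1:2] → 'k'.

(1, 2)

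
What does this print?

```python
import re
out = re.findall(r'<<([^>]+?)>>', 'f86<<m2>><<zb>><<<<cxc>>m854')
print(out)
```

['m2', 'zb', '<<cxc']

One capturing group, so `findall` returns just the captured substring from each match — 3 in all.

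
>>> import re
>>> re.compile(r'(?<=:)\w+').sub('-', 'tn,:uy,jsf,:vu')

The positive lookaround only admits positions where the adjacent text matches; those characters stay outside the span.
Matches: at [4:6] → 'uy'; at [12:14] → 'vu'.
`sub` substitutes '-' at each match site.

'tn,:-,jsf,:-'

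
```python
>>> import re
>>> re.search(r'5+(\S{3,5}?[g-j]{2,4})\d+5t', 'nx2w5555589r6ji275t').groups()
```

The match spans [4:19] → '5555589r6ji275t'.
Captured: group 1 = '89r6ji'.

('89r6ji',)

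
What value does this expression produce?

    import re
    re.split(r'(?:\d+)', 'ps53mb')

Each match becomes a cut point; 2 segments remain.

['ps', 'mb']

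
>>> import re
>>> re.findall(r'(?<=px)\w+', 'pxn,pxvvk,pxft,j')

Because the assertion is zero-width, the text it checks is not consumed and won't appear in the result.
Since nothing is captured, `findall` lists the 3 matched substrings directly.

['n', 'vvk', 'ft']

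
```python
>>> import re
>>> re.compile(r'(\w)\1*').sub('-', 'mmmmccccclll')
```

'---'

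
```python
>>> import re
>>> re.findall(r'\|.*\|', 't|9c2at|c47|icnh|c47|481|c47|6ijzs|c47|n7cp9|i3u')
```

['|9c2at|c47|icnh|c47|481|c47|6ijzs|c47|n7cp9|']

Walking the string: at [1:45] → '|9c2at|c47|icnh|c47|481|c47|6ijzs|c47|n7cp9|'.
With no groups in the pattern, `findall` gives back each whole match — 1 here.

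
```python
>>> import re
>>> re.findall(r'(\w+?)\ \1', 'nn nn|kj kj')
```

['nn', 'kj']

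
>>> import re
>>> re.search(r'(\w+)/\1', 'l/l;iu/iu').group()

`\1` is not a pattern — it's the concrete string captured by group 1, re-applied verbatim.
`re.search` scans for the first position where the pattern succeeds.
The match spans [0:3] → 'l/l'.
Captured: group 1 = 'l'.

'l/l'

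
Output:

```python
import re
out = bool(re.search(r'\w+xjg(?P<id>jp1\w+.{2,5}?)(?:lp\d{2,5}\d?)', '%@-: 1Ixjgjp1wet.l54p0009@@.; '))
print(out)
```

The pattern matches one or more of a word character, then the literal 'x', then the literal 'jg'; then the literal 'jp1', then one or more of a word character, then 2 to 5 of any character (lazy) (captured as 'id'); then the literal 'lp', then 2 to 5 of a digit, then optionally a digit (non-capturing group).
`re.search` scans for the first position where the pattern succeeds.
Here nothing in the string fits, so the call returns None, and `bool(None)` is False.

False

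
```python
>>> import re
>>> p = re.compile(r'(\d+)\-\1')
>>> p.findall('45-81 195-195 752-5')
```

['195']

`\1` is not a pattern — it's the concrete string captured by group 1, re-applied verbatim.
`findall` collects group 1 from the one match (1 total).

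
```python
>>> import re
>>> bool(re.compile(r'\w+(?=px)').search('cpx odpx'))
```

Because the assertion is zero-width, the text it checks is not consumed and won't appear in the result.
The match spans [0:1] → 'c'.

True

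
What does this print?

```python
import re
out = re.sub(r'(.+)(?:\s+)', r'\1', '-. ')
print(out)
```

-.

The pattern matches one or more of any character (captured); then one or more of whitespace (non-capturing group).
Each match is replaced using the text its own group 1 captured.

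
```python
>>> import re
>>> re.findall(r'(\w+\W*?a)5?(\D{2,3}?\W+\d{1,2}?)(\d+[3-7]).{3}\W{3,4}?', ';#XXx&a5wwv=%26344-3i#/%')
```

[('XXx&a', 'wwv=%2', '6344')]

This matches one or more of a word character, then zero or more of a non-word character (lazy), then a literal 'a' (captured); then optionally a literal '5'; then 2 to 3 of a non-digit (lazy), then one or more of a non-word character, then 1 to 2 of a digit (lazy) (captured); then one or more of a digit, then a character in [3-7] (captured); then exactly 3 of any character, then 3 to 4 of a non-word character (lazy).
The `?` after the quantifier makes it lazy — it takes as little as possible before letting the rest of the pattern try.
Scanning left to right: at [2:24] match 'XXx&a5wwv=%26344-3i#/%', groups = ('XXx&a', 'wwv=%2', '6344').
With 3 capturing groups, `findall` returns a 3-tuple per match.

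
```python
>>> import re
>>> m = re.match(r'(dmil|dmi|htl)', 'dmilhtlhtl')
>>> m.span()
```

(0, 4)

`re.match` only tries the pattern at the start of the string.
The match spans [0:4] → 'dmil'.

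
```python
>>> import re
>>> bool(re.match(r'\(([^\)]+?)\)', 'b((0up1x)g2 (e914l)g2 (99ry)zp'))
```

False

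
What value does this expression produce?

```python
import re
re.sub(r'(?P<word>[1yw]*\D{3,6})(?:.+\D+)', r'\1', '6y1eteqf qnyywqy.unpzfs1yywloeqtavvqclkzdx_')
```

The pattern matches zero or more of one of [1yw], then 3 to 6 of a non-digit (captured as 'word'); then one or more of any character, then one or more of a non-digit (non-capturing group).
Matches: at [1:43] → 'y1eteqf qnyywqy.unpzfs1yywloeqtavvqclkzdx_'.
Each match is replaced using the text its own group 1 captured.

'6y1eteqf '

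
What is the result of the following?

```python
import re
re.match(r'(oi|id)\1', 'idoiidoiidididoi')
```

With `match`, the pattern is implicitly anchored at the beginning.
Here position 0 doesn't satisfy it, so the call returns None.

None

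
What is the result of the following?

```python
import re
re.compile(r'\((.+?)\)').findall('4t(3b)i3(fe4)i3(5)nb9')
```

Lazy quantifiers expand one character at a time until the remainder of the pattern can match.
One capturing group, so `findall` returns just the captured substring from each match — 3 in all.

['3b', 'fe4', '5']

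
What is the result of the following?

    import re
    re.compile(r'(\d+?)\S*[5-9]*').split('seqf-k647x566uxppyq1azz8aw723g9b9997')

This matches one or more of a digit (lazy) (captured); then zero or more of a non-whitespace character, then zero or more of a character in [5-9].
Matches to split on: at [6:36] → '647x566uxppyq1azz8aw723g9b9997'.
Because the pattern has a capturing group, `split` also inserts each captured text between the pieces.

['seqf-k', '6', '']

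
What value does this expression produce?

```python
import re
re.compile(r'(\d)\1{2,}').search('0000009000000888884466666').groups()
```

The match spans [0:6] → '000000'.
Captured: group 1 = '0'.

('0',)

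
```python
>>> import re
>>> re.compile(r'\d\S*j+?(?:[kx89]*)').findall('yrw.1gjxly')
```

['1gjx']

This matches a digit; then zero or more of a non-whitespace character, then one or more of the literal 'j' (lazy); then zero or more of one of [kx89] (non-capturing group).
Matches: at [4:8] → '1gjx'.
With no groups in the pattern, `findall` gives back each whole match — 1 here.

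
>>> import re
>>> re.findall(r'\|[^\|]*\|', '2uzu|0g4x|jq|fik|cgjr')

['|0g4x|', '|fik|']

`findall` yields the raw match text (2 of them) because the pattern has no groups.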